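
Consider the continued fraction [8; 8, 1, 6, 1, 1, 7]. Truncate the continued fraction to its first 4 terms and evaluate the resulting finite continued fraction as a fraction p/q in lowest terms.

503/62

Build up convergents one term at a time:
a_0 = 8: 8/1
a_1 = 8: 65/8
a_2 = 1: 73/9
a_3 = 6: 503/62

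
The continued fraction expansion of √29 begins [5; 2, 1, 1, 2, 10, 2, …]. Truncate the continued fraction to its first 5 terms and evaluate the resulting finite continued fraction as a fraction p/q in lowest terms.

70/13

a_0 = 5: 5/1
a_1 = 2: 11/2
a_2 = 1: 16/3
a_3 = 1: 27/5
a_4 = 2: 70/13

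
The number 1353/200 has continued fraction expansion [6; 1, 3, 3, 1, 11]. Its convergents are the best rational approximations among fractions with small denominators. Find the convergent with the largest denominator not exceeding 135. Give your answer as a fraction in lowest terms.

115/17

List convergents until the denominator exceeds the bound:
a_0 = 6: 6/1  (≤ bound)
a_1 = 1: 7/1  (≤ bound)
a_2 = 3: 27/4  (≤ bound)
a_3 = 3: 88/13  (≤ bound)
a_4 = 1: 115/17  (≤ bound)
a_5 = 11: 1353/200  (> 135, stop)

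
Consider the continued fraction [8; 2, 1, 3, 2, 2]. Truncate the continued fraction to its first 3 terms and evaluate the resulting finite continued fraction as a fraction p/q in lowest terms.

Start with 1.
2 + 1/(1/1) = 2 + 1/1 = 3/1
8 + 1/(3/1) = 8 + 1/3 = 25/3

25/3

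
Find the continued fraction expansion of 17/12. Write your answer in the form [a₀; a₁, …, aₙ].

[1; 2, 2, 2]

17 = 1·12 + 5, so a_0 = 1
12 = 2·5 + 2, so a_1 = 2
5 = 2·2 + 1, so a_2 = 2
2 = 2·1 + 0, so a_3 = 2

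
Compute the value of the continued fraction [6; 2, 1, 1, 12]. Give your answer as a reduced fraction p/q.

403/63

Start with 12.
1 + 1/(12/1) = 1 + 1/12 = 13/12
1 + 1/(13/12) = 1 + 12/13 = 25/13
2 + 1/(25/13) = 2 + 13/25 = 63/25
6 + 1/(63/25) = 6 + 25/63 = 403/63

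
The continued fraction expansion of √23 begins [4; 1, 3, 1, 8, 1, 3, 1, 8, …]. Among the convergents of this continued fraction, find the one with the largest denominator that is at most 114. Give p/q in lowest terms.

a_0 = 4: 4/1  (≤ bound)
a_1 = 1: 5/1  (≤ bound)
a_2 = 3: 19/4  (≤ bound)
a_3 = 1: 24/5  (≤ bound)
a_4 = 8: 211/44  (≤ bound)
a_5 = 1: 235/49  (≤ bound)
a_6 = 3: 916/191  (> 114, stop)

235/49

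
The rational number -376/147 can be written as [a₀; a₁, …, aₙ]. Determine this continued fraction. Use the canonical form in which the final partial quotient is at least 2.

[-3; 2, 3, 1, 4, 1, 2]

-376 = -3·147 + 65, so a_0 = -3
147 = 2·65 + 17, so a_1 = 2
65 = 3·17 + 14, so a_2 = 3
17 = 1·14 + 3, so a_3 = 1
14 = 4·3 + 2, so a_4 = 4
3 = 1·2 + 1, so a_5 = 1
2 = 2·1 + 0, so a_6 = 2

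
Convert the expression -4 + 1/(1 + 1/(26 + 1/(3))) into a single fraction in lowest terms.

-249/82

Build up convergents one term at a time:
a_0 = -4: -4/1
a_1 = 1: -3/1
a_2 = 26: -82/27
a_3 = 3: -249/82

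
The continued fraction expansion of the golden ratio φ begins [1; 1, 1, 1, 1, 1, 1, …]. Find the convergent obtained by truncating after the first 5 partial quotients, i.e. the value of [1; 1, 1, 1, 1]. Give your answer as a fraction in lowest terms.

8/5

a_0 = 1: 1/1
a_1 = 1: 2/1
a_2 = 1: 3/2
a_3 = 1: 5/3
a_4 = 1: 8/5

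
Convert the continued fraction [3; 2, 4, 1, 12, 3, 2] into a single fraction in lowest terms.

3485/1009

a_0 = 3: 3/1
a_1 = 2: 7/2
a_2 = 4: 31/9
a_3 = 1: 38/11
a_4 = 12: 487/141
a_5 = 3: 1499/434
a_6 = 2: 3485/1009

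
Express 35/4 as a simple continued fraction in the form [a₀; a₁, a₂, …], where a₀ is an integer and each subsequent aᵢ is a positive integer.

[8; 1, 3]

⌊35/4⌋ = 8, remainder 3
⌊4/3⌋ = 1, remainder 1
⌊3/1⌋ = 3, remainder 0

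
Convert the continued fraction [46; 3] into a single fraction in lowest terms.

Start with 3.
46 + 1/(3/1) = 46 + 1/3 = 139/3

139/3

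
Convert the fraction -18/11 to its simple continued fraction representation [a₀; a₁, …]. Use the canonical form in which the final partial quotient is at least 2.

[-2; 2, 1, 3]

⌊-18/11⌋ = -2, remainder 4
⌊11/4⌋ = 2, remainder 3
⌊4/3⌋ = 1, remainder 1
⌊3/1⌋ = 3, remainder 0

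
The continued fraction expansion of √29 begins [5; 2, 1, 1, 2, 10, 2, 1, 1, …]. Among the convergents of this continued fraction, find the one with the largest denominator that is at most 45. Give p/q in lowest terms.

70/13

a_0 = 5: 5/1  (≤ bound)
a_1 = 2: 11/2  (≤ bound)
a_2 = 1: 16/3  (≤ bound)
a_3 = 1: 27/5  (≤ bound)
a_4 = 2: 70/13  (≤ bound)
a_5 = 10: 727/135  (> 45, stop)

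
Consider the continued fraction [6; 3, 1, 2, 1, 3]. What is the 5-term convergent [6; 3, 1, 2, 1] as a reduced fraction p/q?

94/15

Build up convergents one term at a time:
a_0 = 6: 6/1
a_1 = 3: 19/3
a_2 = 1: 25/4
a_3 = 2: 69/11
a_4 = 1: 94/15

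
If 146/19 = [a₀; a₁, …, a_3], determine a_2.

146 = 7·19 + 13, so a_0 = 7
19 = 1·13 + 6, so a_1 = 1
13 = 2·6 + 1, so a_2 = 2

2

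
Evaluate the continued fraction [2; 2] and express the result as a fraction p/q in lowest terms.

a_0 = 2: 2/1
a_1 = 2: 5/2

5/2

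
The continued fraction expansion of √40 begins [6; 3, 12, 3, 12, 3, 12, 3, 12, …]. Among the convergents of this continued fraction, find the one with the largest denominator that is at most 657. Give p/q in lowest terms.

721/114

a_0 = 6: 6/1  (≤ bound)
a_1 = 3: 19/3  (≤ bound)
a_2 = 12: 234/37  (≤ bound)
a_3 = 3: 721/114  (≤ bound)
a_4 = 12: 8886/1405  (> 657, stop)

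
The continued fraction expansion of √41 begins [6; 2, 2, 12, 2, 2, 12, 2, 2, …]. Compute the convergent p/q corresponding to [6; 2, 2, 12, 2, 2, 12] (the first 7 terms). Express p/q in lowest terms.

25414/3969

a_0 = 6: 6/1
a_1 = 2: 13/2
a_2 = 2: 32/5
a_3 = 12: 397/62
a_4 = 2: 826/129
a_5 = 2: 2049/320
a_6 = 12: 25414/3969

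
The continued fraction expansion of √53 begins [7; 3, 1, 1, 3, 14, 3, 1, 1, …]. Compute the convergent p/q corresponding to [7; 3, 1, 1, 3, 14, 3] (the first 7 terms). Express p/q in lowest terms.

a_0 = 7: 7/1
a_1 = 3: 22/3
a_2 = 1: 29/4
a_3 = 1: 51/7
a_4 = 3: 182/25
a_5 = 14: 2599/357
a_6 = 3: 7979/1096

7979/1096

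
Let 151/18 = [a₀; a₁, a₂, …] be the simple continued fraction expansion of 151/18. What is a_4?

3

Repeatedly divide and take the remainder:
⌊151/18⌋ = 8, remainder 7
⌊18/7⌋ = 2, remainder 4
⌊7/4⌋ = 1, remainder 3
⌊4/3⌋ = 1, remainder 1
⌊3/1⌋ = 3, remainder 0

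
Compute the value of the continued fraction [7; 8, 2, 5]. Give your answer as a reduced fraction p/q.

a_0 = 7: 7/1
a_1 = 8: 57/8
a_2 = 2: 121/17
a_3 = 5: 662/93

662/93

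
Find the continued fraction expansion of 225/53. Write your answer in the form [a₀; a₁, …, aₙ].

⌊225/53⌋ = 4, remainder 13
⌊53/13⌋ = 4, remainder 1
⌊13/1⌋ = 13, remainder 0

[4; 4, 13]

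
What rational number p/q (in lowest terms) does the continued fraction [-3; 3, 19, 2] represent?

-318/119

Start with 2.
19 + 1/(2/1) = 19 + 1/2 = 39/2
3 + 1/(39/2) = 3 + 2/39 = 119/39
-3 + 1/(119/39) = -3 + 39/119 = -318/119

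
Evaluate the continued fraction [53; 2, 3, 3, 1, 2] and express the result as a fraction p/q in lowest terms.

4435/83

a_0 = 53: 53/1
a_1 = 2: 107/2
a_2 = 3: 374/7
a_3 = 3: 1229/23
a_4 = 1: 1603/30
a_5 = 2: 4435/83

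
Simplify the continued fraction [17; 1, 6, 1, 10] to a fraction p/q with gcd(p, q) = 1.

1555/87

Compute successive convergents:
a_0 = 17: 17/1
a_1 = 1: 18/1
a_2 = 6: 125/7
a_3 = 1: 143/8
a_4 = 10: 1555/87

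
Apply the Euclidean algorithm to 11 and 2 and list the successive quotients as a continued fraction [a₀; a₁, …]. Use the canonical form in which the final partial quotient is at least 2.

[5; 2]

11 = 5·2 + 1, so a_0 = 5
2 = 2·1 + 0, so a_1 = 2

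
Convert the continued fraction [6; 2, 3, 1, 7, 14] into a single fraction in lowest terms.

6372/989

a_0 = 6: 6/1
a_1 = 2: 13/2
a_2 = 3: 45/7
a_3 = 1: 58/9
a_4 = 7: 451/70
a_5 = 14: 6372/989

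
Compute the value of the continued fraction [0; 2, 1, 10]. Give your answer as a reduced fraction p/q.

11/32

Start with 10.
1 + 1/(10/1) = 1 + 1/10 = 11/10
2 + 1/(11/10) = 2 + 10/11 = 32/11
0 + 1/(32/11) = 0 + 11/32 = 11/32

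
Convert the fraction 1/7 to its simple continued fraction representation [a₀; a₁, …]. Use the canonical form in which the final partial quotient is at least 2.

1 = 0·7 + 1, so a_0 = 0
7 = 7·1 + 0, so a_1 = 7

[0; 7]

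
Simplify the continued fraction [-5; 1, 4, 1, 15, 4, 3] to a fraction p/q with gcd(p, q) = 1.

-5223/1253

Build up convergents one term at a time:
a_0 = -5: -5/1
a_1 = 1: -4/1
a_2 = 4: -21/5
a_3 = 1: -25/6
a_4 = 15: -396/95
a_5 = 4: -1609/386
a_6 = 3: -5223/1253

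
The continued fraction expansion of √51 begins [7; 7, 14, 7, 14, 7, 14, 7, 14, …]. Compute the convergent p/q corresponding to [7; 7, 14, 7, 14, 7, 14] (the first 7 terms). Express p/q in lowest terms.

Use the convergent recurrence hₖ = aₖ·hₖ₋₁ + hₖ₋₂ (and likewise for the denominators kₖ):
a_0 = 7: 7/1
a_1 = 7: 50/7
a_2 = 14: 707/99
a_3 = 7: 4999/700
a_4 = 14: 70693/9899
a_5 = 7: 499850/69993
a_6 = 14: 7068593/989801

7068593/989801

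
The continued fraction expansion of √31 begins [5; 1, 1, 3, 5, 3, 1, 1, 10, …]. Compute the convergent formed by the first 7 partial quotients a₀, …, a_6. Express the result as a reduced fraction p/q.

Start with 1.
3 + 1/(1/1) = 3 + 1/1 = 4/1
5 + 1/(4/1) = 5 + 1/4 = 21/4
3 + 1/(21/4) = 3 + 4/21 = 67/21
1 + 1/(67/21) = 1 + 21/67 = 88/67
1 + 1/(88/67) = 1 + 67/88 = 155/88
5 + 1/(155/88) = 5 + 88/155 = 863/155

863/155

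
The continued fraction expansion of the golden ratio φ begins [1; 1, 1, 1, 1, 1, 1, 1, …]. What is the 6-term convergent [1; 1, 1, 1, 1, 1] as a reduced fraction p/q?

13/8

Collapse the nested fraction from the inside out:
Start with 1.
1 + 1/(1/1) = 1 + 1/1 = 2/1
1 + 1/(2/1) = 1 + 1/2 = 3/2
1 + 1/(3/2) = 1 + 2/3 = 5/3
1 + 1/(5/3) = 1 + 3/5 = 8/5
1 + 1/(8/5) = 1 + 5/8 = 13/8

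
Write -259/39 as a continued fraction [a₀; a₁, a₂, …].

Run the Euclidean algorithm, recording each quotient:
⌊-259/39⌋ = -7, remainder 14
⌊39/14⌋ = 2, remainder 11
⌊14/11⌋ = 1, remainder 3
⌊11/3⌋ = 3, remainder 2
⌊3/2⌋ = 1, remainder 1
⌊2/1⌋ = 2, remainder 0

[-7; 2, 1, 3, 1, 2]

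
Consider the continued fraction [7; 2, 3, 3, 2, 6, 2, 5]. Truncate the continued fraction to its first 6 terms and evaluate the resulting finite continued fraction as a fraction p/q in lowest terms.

2535/341

a_0 = 7: 7/1
a_1 = 2: 15/2
a_2 = 3: 52/7
a_3 = 3: 171/23
a_4 = 2: 394/53
a_5 = 6: 2535/341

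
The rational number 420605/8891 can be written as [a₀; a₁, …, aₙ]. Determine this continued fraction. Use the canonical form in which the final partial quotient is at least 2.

[47; 3, 3, 1, 6, 14, 3, 2]

Apply division with remainder until the remainder is 0:
420605 = 47·8891 + 2728, so a_0 = 47
8891 = 3·2728 + 707, so a_1 = 3
2728 = 3·707 + 607, so a_2 = 3
707 = 1·607 + 100, so a_3 = 1
607 = 6·100 + 7, so a_4 = 6
100 = 14·7 + 2, so a_5 = 14
7 = 3·2 + 1, so a_6 = 3
2 = 2·1 + 0, so a_7 = 2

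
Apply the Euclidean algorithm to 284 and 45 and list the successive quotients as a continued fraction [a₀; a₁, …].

[6; 3, 4, 1, 2]

⌊284/45⌋ = 6, remainder 14
⌊45/14⌋ = 3, remainder 3
⌊14/3⌋ = 4, remainder 2
⌊3/2⌋ = 1, remainder 1
⌊2/1⌋ = 2, remainder 0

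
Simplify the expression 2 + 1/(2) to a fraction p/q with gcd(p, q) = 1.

5/2

a_0 = 2: 2/1
a_1 = 2: 5/2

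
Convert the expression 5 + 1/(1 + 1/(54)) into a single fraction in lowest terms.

a_0 = 5: 5/1
a_1 = 1: 6/1
a_2 = 54: 329/55

329/55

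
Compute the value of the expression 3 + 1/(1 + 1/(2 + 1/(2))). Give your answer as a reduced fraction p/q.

26/7

Collapse the nested fraction from the inside out:
Start with 2.
2 + 1/(2/1) = 2 + 1/2 = 5/2
1 + 1/(5/2) = 1 + 2/5 = 7/5
3 + 1/(7/5) = 3 + 5/7 = 26/7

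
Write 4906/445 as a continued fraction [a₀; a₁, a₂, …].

[11; 40, 2, 5]

Run the Euclidean algorithm, recording each quotient:
⌊4906/445⌋ = 11, remainder 11
⌊445/11⌋ = 40, remainder 5
⌊11/5⌋ = 2, remainder 1
⌊5/1⌋ = 5, remainder 0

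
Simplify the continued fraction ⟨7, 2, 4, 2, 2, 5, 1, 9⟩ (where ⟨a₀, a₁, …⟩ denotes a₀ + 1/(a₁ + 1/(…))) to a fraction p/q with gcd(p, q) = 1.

23025/3091

Start with 9.
1 + 1/(9/1) = 1 + 1/9 = 10/9
5 + 1/(10/9) = 5 + 9/10 = 59/10
2 + 1/(59/10) = 2 + 10/59 = 128/59
2 + 1/(128/59) = 2 + 59/128 = 315/128
4 + 1/(315/128) = 4 + 128/315 = 1388/315
2 + 1/(1388/315) = 2 + 315/1388 = 3091/1388
7 + 1/(3091/1388) = 7 + 1388/3091 = 23025/3091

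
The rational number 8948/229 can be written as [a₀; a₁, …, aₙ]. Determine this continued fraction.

[39; 13, 2, 8]

8948 ÷ 229 → quotient 39, remainder 17
229 ÷ 17 → quotient 13, remainder 8
17 ÷ 8 → quotient 2, remainder 1
8 ÷ 1 → quotient 8, remainder 0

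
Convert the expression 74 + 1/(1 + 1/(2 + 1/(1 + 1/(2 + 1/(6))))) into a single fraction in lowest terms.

5231/70

Collapse the nested fraction from the inside out:
Start with 6.
2 + 1/(6/1) = 2 + 1/6 = 13/6
1 + 1/(13/6) = 1 + 6/13 = 19/13
2 + 1/(19/13) = 2 + 13/19 = 51/19
1 + 1/(51/19) = 1 + 19/51 = 70/51
74 + 1/(70/51) = 74 + 51/70 = 5231/70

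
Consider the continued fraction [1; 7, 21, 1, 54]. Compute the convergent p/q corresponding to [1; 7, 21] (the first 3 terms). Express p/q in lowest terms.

Collapse the nested fraction from the inside out:
Start with 21.
7 + 1/(21/1) = 7 + 1/21 = 148/21
1 + 1/(148/21) = 1 + 21/148 = 169/148

169/148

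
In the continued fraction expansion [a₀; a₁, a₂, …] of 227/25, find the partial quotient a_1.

12

227 ÷ 25 → quotient 9, remainder 2
25 ÷ 2 → quotient 12, remainder 1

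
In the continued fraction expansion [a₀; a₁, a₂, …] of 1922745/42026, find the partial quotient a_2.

3

Run the Euclidean algorithm, recording each quotient:
⌊1922745/42026⌋ = 45, remainder 31575
⌊42026/31575⌋ = 1, remainder 10451
⌊31575/10451⌋ = 3, remainder 222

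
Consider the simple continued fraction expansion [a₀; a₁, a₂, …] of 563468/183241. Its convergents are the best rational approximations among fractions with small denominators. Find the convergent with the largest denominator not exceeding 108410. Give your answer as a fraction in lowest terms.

a_0 = 3: 3/1  (≤ bound)
a_1 = 13: 40/13  (≤ bound)
a_2 = 3: 123/40  (≤ bound)
a_3 = 59: 7297/2373  (≤ bound)
a_4 = 5: 36608/11905  (≤ bound)
a_5 = 1: 43905/14278  (≤ bound)
a_6 = 12: 563468/183241  (> 108410, stop)

43905/14278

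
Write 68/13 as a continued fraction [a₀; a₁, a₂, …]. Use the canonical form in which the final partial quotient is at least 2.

[5; 4, 3]

68 = 5·13 + 3, so a_0 = 5
13 = 4·3 + 1, so a_1 = 4
3 = 3·1 + 0, so a_2 = 3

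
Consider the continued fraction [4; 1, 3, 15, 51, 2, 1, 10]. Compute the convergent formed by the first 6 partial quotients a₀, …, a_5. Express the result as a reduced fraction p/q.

29908/6291

a_0 = 4: 4/1
a_1 = 1: 5/1
a_2 = 3: 19/4
a_3 = 15: 290/61
a_4 = 51: 14809/3115
a_5 = 2: 29908/6291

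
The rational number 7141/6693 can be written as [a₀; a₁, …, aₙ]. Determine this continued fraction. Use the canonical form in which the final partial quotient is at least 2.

[1; 14, 1, 15, 1, 1, 2, 5]

⌊7141/6693⌋ = 1, remainder 448
⌊6693/448⌋ = 14, remainder 421
⌊448/421⌋ = 1, remainder 27
⌊421/27⌋ = 15, remainder 16
⌊27/16⌋ = 1, remainder 11
⌊16/11⌋ = 1, remainder 5
⌊11/5⌋ = 2, remainder 1
⌊5/1⌋ = 5, remainder 0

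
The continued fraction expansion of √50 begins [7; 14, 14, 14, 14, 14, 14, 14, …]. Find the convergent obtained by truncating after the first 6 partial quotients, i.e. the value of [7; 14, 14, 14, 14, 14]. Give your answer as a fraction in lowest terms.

3880899/548842

Start with 14.
14 + 1/(14/1) = 14 + 1/14 = 197/14
14 + 1/(197/14) = 14 + 14/197 = 2772/197
14 + 1/(2772/197) = 14 + 197/2772 = 39005/2772
14 + 1/(39005/2772) = 14 + 2772/39005 = 548842/39005
7 + 1/(548842/39005) = 7 + 39005/548842 = 3880899/548842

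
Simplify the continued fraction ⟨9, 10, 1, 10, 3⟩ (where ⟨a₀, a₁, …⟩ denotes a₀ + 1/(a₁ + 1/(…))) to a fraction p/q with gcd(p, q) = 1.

3373/371

a_0 = 9: 9/1
a_1 = 10: 91/10
a_2 = 1: 100/11
a_3 = 10: 1091/120
a_4 = 3: 3373/371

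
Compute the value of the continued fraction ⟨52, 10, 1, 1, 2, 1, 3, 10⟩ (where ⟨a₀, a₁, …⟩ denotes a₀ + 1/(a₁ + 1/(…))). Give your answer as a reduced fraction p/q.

147115/2824

Use the convergent recurrence hₖ = aₖ·hₖ₋₁ + hₖ₋₂ (and likewise for the denominators kₖ):
a_0 = 52: 52/1
a_1 = 10: 521/10
a_2 = 1: 573/11
a_3 = 1: 1094/21
a_4 = 2: 2761/53
a_5 = 1: 3855/74
a_6 = 3: 14326/275
a_7 = 10: 147115/2824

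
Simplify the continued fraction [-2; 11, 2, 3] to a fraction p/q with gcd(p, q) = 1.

-153/80

Start with 3.
2 + 1/(3/1) = 2 + 1/3 = 7/3
11 + 1/(7/3) = 11 + 3/7 = 80/7
-2 + 1/(80/7) = -2 + 7/80 = -153/80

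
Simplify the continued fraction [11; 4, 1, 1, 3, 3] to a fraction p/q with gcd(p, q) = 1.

Start with 3.
3 + 1/(3/1) = 3 + 1/3 = 10/3
1 + 1/(10/3) = 1 + 3/10 = 13/10
1 + 1/(13/10) = 1 + 10/13 = 23/13
4 + 1/(23/13) = 4 + 13/23 = 105/23
11 + 1/(105/23) = 11 + 23/105 = 1178/105

1178/105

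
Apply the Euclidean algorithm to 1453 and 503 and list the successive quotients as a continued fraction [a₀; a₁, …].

Apply division with remainder until the remainder is 0:
⌊1453/503⌋ = 2, remainder 447
⌊503/447⌋ = 1, remainder 56
⌊447/56⌋ = 7, remainder 55
⌊56/55⌋ = 1, remainder 1
⌊55/1⌋ = 55, remainder 0

[2; 1, 7, 1, 55]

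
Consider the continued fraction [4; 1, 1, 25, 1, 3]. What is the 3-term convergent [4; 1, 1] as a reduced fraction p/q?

Build up convergents one term at a time:
a_0 = 4: 4/1
a_1 = 1: 5/1
a_2 = 1: 9/2

9/2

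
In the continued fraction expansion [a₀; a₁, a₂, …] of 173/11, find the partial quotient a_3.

1

Repeatedly divide and take the remainder:
173 ÷ 11 → quotient 15, remainder 8
11 ÷ 8 → quotient 1, remainder 3
8 ÷ 3 → quotient 2, remainder 2
3 ÷ 2 → quotient 1, remainder 1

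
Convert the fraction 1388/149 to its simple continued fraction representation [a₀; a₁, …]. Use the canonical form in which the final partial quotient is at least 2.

Apply division with remainder until the remainder is 0:
⌊1388/149⌋ = 9, remainder 47
⌊149/47⌋ = 3, remainder 8
⌊47/8⌋ = 5, remainder 7
⌊8/7⌋ = 1, remainder 1
⌊7/1⌋ = 7, remainder 0

[9; 3, 5, 1, 7]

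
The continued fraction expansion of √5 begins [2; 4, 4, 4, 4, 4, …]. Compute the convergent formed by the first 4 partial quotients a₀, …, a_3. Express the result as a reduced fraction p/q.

a_0 = 2: 2/1
a_1 = 4: 9/4
a_2 = 4: 38/17
a_3 = 4: 161/72

161/72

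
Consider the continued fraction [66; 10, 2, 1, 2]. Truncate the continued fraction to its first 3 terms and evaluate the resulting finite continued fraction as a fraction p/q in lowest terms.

1388/21

a_0 = 66: 66/1
a_1 = 10: 661/10
a_2 = 2: 1388/21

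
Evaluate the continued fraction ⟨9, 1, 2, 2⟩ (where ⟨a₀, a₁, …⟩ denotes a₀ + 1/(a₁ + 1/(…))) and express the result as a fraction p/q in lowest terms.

Start with 2.
2 + 1/(2/1) = 2 + 1/2 = 5/2
1 + 1/(5/2) = 1 + 2/5 = 7/5
9 + 1/(7/5) = 9 + 5/7 = 68/7

68/7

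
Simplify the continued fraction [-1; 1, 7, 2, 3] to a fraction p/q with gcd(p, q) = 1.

Start with 3.
2 + 1/(3/1) = 2 + 1/3 = 7/3
7 + 1/(7/3) = 7 + 3/7 = 52/7
1 + 1/(52/7) = 1 + 7/52 = 59/52
-1 + 1/(59/52) = -1 + 52/59 = -7/59

-7/59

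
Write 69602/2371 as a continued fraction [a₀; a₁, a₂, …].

[29; 2, 1, 4, 2, 1, 52]

Run the Euclidean algorithm, recording each quotient:
69602 = 29·2371 + 843, so a_0 = 29
2371 = 2·843 + 685, so a_1 = 2
843 = 1·685 + 158, so a_2 = 1
685 = 4·158 + 53, so a_3 = 4
158 = 2·53 + 52, so a_4 = 2
53 = 1·52 + 1, so a_5 = 1
52 = 52·1 + 0, so a_6 = 52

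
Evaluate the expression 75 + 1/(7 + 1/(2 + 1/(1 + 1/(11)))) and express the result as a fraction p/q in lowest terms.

Start with 11.
1 + 1/(11/1) = 1 + 1/11 = 12/11
2 + 1/(12/11) = 2 + 11/12 = 35/12
7 + 1/(35/12) = 7 + 12/35 = 257/35
75 + 1/(257/35) = 75 + 35/257 = 19310/257

19310/257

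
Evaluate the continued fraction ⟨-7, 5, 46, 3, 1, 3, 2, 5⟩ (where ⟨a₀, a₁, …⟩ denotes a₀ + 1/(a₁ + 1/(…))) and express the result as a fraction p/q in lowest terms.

-292301/42980

a_0 = -7: -7/1
a_1 = 5: -34/5
a_2 = 46: -1571/231
a_3 = 3: -4747/698
a_4 = 1: -6318/929
a_5 = 3: -23701/3485
a_6 = 2: -53720/7899
a_7 = 5: -292301/42980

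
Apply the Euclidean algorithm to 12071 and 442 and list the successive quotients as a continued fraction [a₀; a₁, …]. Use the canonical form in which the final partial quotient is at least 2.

12071 ÷ 442 → quotient 27, remainder 137
442 ÷ 137 → quotient 3, remainder 31
137 ÷ 31 → quotient 4, remainder 13
31 ÷ 13 → quotient 2, remainder 5
13 ÷ 5 → quotient 2, remainder 3
5 ÷ 3 → quotient 1, remainder 2
3 ÷ 2 → quotient 1, remainder 1
2 ÷ 1 → quotient 2, remainder 0

[27; 3, 4, 2, 2, 1, 1, 2]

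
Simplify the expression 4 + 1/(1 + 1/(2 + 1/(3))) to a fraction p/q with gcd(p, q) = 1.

Compute successive convergents:
a_0 = 4: 4/1
a_1 = 1: 5/1
a_2 = 2: 14/3
a_3 = 3: 47/10

47/10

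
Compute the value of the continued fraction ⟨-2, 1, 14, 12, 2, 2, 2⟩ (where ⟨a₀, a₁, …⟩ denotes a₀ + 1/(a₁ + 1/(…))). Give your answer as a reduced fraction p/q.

a_0 = -2: -2/1
a_1 = 1: -1/1
a_2 = 14: -16/15
a_3 = 12: -193/181
a_4 = 2: -402/377
a_5 = 2: -997/935
a_6 = 2: -2396/2247

-2396/2247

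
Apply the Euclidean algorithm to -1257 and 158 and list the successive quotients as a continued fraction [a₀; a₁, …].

⌊-1257/158⌋ = -8, remainder 7
⌊158/7⌋ = 22, remainder 4
⌊7/4⌋ = 1, remainder 3
⌊4/3⌋ = 1, remainder 1
⌊3/1⌋ = 3, remainder 0

[-8; 22, 1, 1, 3]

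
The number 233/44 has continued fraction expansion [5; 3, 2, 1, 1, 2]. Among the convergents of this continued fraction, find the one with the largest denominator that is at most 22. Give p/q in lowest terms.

90/17

a_0 = 5: 5/1  (≤ bound)
a_1 = 3: 16/3  (≤ bound)
a_2 = 2: 37/7  (≤ bound)
a_3 = 1: 53/10  (≤ bound)
a_4 = 1: 90/17  (≤ bound)
a_5 = 2: 233/44  (> 22, stop)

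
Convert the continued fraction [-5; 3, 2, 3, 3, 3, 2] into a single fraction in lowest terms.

-2830/601

a_0 = -5: -5/1
a_1 = 3: -14/3
a_2 = 2: -33/7
a_3 = 3: -113/24
a_4 = 3: -372/79
a_5 = 3: -1229/261
a_6 = 2: -2830/601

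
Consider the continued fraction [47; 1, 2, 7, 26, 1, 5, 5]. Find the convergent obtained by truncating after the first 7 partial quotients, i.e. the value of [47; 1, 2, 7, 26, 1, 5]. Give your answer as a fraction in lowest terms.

Starting at the tail and folding back:
Start with 5.
1 + 1/(5/1) = 1 + 1/5 = 6/5
26 + 1/(6/5) = 26 + 5/6 = 161/6
7 + 1/(161/6) = 7 + 6/161 = 1133/161
2 + 1/(1133/161) = 2 + 161/1133 = 2427/1133
1 + 1/(2427/1133) = 1 + 1133/2427 = 3560/2427
47 + 1/(3560/2427) = 47 + 2427/3560 = 169747/3560

169747/3560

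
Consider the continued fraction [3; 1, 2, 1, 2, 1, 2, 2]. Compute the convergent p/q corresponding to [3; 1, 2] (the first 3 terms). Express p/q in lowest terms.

11/3

Starting at the tail and folding back:
Start with 2.
1 + 1/(2/1) = 1 + 1/2 = 3/2
3 + 1/(3/2) = 3 + 2/3 = 11/3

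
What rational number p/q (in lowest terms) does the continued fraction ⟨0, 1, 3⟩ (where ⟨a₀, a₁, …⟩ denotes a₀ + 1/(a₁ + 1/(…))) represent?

Compute successive convergents:
a_0 = 0: 0/1
a_1 = 1: 1/1
a_2 = 3: 3/4

3/4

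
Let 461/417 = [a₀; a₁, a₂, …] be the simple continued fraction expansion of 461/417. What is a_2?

461 ÷ 417 → quotient 1, remainder 44
417 ÷ 44 → quotient 9, remainder 21
44 ÷ 21 → quotient 2, remainder 2

2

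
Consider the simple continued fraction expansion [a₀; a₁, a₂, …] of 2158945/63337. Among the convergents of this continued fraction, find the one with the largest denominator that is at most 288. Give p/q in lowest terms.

a_0 = 34: 34/1  (≤ bound)
a_1 = 11: 375/11  (≤ bound)
a_2 = 1: 409/12  (≤ bound)
a_3 = 1: 784/23  (≤ bound)
a_4 = 5: 4329/127  (≤ bound)
a_5 = 3: 13771/404  (> 288, stop)

4329/127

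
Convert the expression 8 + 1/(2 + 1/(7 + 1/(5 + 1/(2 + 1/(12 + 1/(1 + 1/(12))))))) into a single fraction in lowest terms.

248884/29393

a_0 = 8: 8/1
a_1 = 2: 17/2
a_2 = 7: 127/15
a_3 = 5: 652/77
a_4 = 2: 1431/169
a_5 = 12: 17824/2105
a_6 = 1: 19255/2274
a_7 = 12: 248884/29393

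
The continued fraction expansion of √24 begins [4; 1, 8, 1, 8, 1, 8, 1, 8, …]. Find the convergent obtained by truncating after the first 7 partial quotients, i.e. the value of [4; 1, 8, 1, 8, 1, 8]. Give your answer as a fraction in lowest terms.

Build up convergents one term at a time:
a_0 = 4: 4/1
a_1 = 1: 5/1
a_2 = 8: 44/9
a_3 = 1: 49/10
a_4 = 8: 436/89
a_5 = 1: 485/99
a_6 = 8: 4316/881

4316/881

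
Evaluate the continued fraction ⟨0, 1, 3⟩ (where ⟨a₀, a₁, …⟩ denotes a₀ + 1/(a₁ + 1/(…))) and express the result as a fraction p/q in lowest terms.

3/4

Work from the innermost term outward:
Start with 3.
1 + 1/(3/1) = 1 + 1/3 = 4/3
0 + 1/(4/3) = 0 + 3/4 = 3/4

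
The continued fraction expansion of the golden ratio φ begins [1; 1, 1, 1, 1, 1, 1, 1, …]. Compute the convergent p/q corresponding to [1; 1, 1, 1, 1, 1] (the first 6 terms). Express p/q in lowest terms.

Start with 1.
1 + 1/(1/1) = 1 + 1/1 = 2/1
1 + 1/(2/1) = 1 + 1/2 = 3/2
1 + 1/(3/2) = 1 + 2/3 = 5/3
1 + 1/(5/3) = 1 + 3/5 = 8/5
1 + 1/(8/5) = 1 + 5/8 = 13/8

13/8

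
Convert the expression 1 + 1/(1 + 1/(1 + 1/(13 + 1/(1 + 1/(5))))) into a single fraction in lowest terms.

261/172

a_0 = 1: 1/1
a_1 = 1: 2/1
a_2 = 1: 3/2
a_3 = 13: 41/27
a_4 = 1: 44/29
a_5 = 5: 261/172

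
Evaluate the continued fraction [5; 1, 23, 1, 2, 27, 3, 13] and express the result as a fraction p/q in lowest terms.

Starting at the tail and folding back:
Start with 13.
3 + 1/(13/1) = 3 + 1/13 = 40/13
27 + 1/(40/13) = 27 + 13/40 = 1093/40
2 + 1/(1093/40) = 2 + 40/1093 = 2226/1093
1 + 1/(2226/1093) = 1 + 1093/2226 = 3319/2226
23 + 1/(3319/2226) = 23 + 2226/3319 = 78563/3319
1 + 1/(78563/3319) = 1 + 3319/78563 = 81882/78563
5 + 1/(81882/78563) = 5 + 78563/81882 = 487973/81882

487973/81882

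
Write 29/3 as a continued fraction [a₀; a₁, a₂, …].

[9; 1, 2]

⌊29/3⌋ = 9, remainder 2
⌊3/2⌋ = 1, remainder 1
⌊2/1⌋ = 2, remainder 0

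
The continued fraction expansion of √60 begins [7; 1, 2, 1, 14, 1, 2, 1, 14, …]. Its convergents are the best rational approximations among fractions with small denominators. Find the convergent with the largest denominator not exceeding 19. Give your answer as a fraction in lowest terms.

31/4

List convergents until the denominator exceeds the bound:
a_0 = 7: 7/1  (≤ bound)
a_1 = 1: 8/1  (≤ bound)
a_2 = 2: 23/3  (≤ bound)
a_3 = 1: 31/4  (≤ bound)
a_4 = 14: 457/59  (> 19, stop)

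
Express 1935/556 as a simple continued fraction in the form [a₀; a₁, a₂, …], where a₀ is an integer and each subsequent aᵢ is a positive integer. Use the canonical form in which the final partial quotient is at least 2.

Repeatedly divide and take the remainder:
1935 ÷ 556 → quotient 3, remainder 267
556 ÷ 267 → quotient 2, remainder 22
267 ÷ 22 → quotient 12, remainder 3
22 ÷ 3 → quotient 7, remainder 1
3 ÷ 1 → quotient 3, remainder 0

[3; 2, 12, 7, 3]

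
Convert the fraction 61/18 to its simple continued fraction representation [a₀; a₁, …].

Run the Euclidean algorithm, recording each quotient:
61 ÷ 18 → quotient 3, remainder 7
18 ÷ 7 → quotient 2, remainder 4
7 ÷ 4 → quotient 1, remainder 3
4 ÷ 3 → quotient 1, remainder 1
3 ÷ 1 → quotient 3, remainder 0

[3; 2, 1, 1, 3]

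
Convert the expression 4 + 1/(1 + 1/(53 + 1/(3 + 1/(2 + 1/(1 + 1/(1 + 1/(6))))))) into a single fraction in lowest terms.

30293/6081

Start with 6.
1 + 1/(6/1) = 1 + 1/6 = 7/6
1 + 1/(7/6) = 1 + 6/7 = 13/7
2 + 1/(13/7) = 2 + 7/13 = 33/13
3 + 1/(33/13) = 3 + 13/33 = 112/33
53 + 1/(112/33) = 53 + 33/112 = 5969/112
1 + 1/(5969/112) = 1 + 112/5969 = 6081/5969
4 + 1/(6081/5969) = 4 + 5969/6081 = 30293/6081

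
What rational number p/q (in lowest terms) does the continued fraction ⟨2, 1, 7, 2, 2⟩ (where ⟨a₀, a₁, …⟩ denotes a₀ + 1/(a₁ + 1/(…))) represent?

Start with 2.
2 + 1/(2/1) = 2 + 1/2 = 5/2
7 + 1/(5/2) = 7 + 2/5 = 37/5
1 + 1/(37/5) = 1 + 5/37 = 42/37
2 + 1/(42/37) = 2 + 37/42 = 121/42

121/42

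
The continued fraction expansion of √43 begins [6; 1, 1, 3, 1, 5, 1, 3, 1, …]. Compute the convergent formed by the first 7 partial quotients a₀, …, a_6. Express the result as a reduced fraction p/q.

Work from the innermost term outward:
Start with 1.
5 + 1/(1/1) = 5 + 1/1 = 6/1
1 + 1/(6/1) = 1 + 1/6 = 7/6
3 + 1/(7/6) = 3 + 6/7 = 27/7
1 + 1/(27/7) = 1 + 7/27 = 34/27
1 + 1/(34/27) = 1 + 27/34 = 61/34
6 + 1/(61/34) = 6 + 34/61 = 400/61

400/61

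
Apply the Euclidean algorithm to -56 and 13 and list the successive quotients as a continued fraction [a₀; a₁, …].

⌊-56/13⌋ = -5, remainder 9
⌊13/9⌋ = 1, remainder 4
⌊9/4⌋ = 2, remainder 1
⌊4/1⌋ = 4, remainder 0

[-5; 1, 2, 4]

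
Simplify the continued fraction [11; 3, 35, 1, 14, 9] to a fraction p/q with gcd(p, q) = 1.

167654/14797

Use the convergent recurrence hₖ = aₖ·hₖ₋₁ + hₖ₋₂ (and likewise for the denominators kₖ):
a_0 = 11: 11/1
a_1 = 3: 34/3
a_2 = 35: 1201/106
a_3 = 1: 1235/109
a_4 = 14: 18491/1632
a_5 = 9: 167654/14797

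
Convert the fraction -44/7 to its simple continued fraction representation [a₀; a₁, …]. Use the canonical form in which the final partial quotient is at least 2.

[-7; 1, 2, 2]

Apply division with remainder until the remainder is 0:
⌊-44/7⌋ = -7, remainder 5
⌊7/5⌋ = 1, remainder 2
⌊5/2⌋ = 2, remainder 1
⌊2/1⌋ = 2, remainder 0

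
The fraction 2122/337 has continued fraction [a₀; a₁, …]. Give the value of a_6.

1

Repeatedly divide and take the remainder:
⌊2122/337⌋ = 6, remainder 100
⌊337/100⌋ = 3, remainder 37
⌊100/37⌋ = 2, remainder 26
⌊37/26⌋ = 1, remainder 11
⌊26/11⌋ = 2, remainder 4
⌊11/4⌋ = 2, remainder 3
⌊4/3⌋ = 1, remainder 1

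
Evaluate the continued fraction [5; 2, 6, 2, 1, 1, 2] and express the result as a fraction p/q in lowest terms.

978/179

Start with 2.
1 + 1/(2/1) = 1 + 1/2 = 3/2
1 + 1/(3/2) = 1 + 2/3 = 5/3
2 + 1/(5/3) = 2 + 3/5 = 13/5
6 + 1/(13/5) = 6 + 5/13 = 83/13
2 + 1/(83/13) = 2 + 13/83 = 179/83
5 + 1/(179/83) = 5 + 83/179 = 978/179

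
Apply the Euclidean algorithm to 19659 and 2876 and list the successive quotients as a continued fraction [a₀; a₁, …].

Apply division with remainder until the remainder is 0:
⌊19659/2876⌋ = 6, remainder 2403
⌊2876/2403⌋ = 1, remainder 473
⌊2403/473⌋ = 5, remainder 38
⌊473/38⌋ = 12, remainder 17
⌊38/17⌋ = 2, remainder 4
⌊17/4⌋ = 4, remainder 1
⌊4/1⌋ = 4, remainder 0

[6; 1, 5, 12, 2, 4, 4]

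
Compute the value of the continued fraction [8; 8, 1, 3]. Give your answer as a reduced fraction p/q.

a_0 = 8: 8/1
a_1 = 8: 65/8
a_2 = 1: 73/9
a_3 = 3: 284/35

284/35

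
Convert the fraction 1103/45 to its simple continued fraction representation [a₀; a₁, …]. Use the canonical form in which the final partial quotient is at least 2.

1103 ÷ 45 → quotient 24, remainder 23
45 ÷ 23 → quotient 1, remainder 22
23 ÷ 22 → quotient 1, remainder 1
22 ÷ 1 → quotient 22, remainder 0

[24; 1, 1, 22]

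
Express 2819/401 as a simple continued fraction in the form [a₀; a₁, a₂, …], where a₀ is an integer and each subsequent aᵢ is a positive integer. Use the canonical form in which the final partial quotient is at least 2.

[7; 33, 2, 2, 2]

2819 ÷ 401 → quotient 7, remainder 12
401 ÷ 12 → quotient 33, remainder 5
12 ÷ 5 → quotient 2, remainder 2
5 ÷ 2 → quotient 2, remainder 1
2 ÷ 1 → quotient 2, remainder 0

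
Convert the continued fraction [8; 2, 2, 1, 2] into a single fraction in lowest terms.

a_0 = 8: 8/1
a_1 = 2: 17/2
a_2 = 2: 42/5
a_3 = 1: 59/7
a_4 = 2: 160/19

160/19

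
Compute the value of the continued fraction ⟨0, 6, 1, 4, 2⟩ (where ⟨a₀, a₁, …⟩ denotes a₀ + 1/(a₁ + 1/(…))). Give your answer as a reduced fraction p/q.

11/75

a_0 = 0: 0/1
a_1 = 6: 1/6
a_2 = 1: 1/7
a_3 = 4: 5/34
a_4 = 2: 11/75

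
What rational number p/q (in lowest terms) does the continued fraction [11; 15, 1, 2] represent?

520/47

Collapse the nested fraction from the inside out:
Start with 2.
1 + 1/(2/1) = 1 + 1/2 = 3/2
15 + 1/(3/2) = 15 + 2/3 = 47/3
11 + 1/(47/3) = 11 + 3/47 = 520/47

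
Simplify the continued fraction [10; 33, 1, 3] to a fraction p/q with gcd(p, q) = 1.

1354/135

a_0 = 10: 10/1
a_1 = 33: 331/33
a_2 = 1: 341/34
a_3 = 3: 1354/135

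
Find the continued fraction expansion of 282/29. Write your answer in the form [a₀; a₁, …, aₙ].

[9; 1, 2, 1, 1, 1, 2]

Run the Euclidean algorithm, recording each quotient:
282 = 9·29 + 21, so a_0 = 9
29 = 1·21 + 8, so a_1 = 1
21 = 2·8 + 5, so a_2 = 2
8 = 1·5 + 3, so a_3 = 1
5 = 1·3 + 2, so a_4 = 1
3 = 1·2 + 1, so a_5 = 1
2 = 2·1 + 0, so a_6 = 2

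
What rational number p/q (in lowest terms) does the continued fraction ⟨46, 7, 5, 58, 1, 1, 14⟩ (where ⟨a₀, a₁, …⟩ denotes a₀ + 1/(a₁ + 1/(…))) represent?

2828084/61295

a_0 = 46: 46/1
a_1 = 7: 323/7
a_2 = 5: 1661/36
a_3 = 58: 96661/2095
a_4 = 1: 98322/2131
a_5 = 1: 194983/4226
a_6 = 14: 2828084/61295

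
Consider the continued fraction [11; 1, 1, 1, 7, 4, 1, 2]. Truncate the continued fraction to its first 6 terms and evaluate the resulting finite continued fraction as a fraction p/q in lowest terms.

Start with 4.
7 + 1/(4/1) = 7 + 1/4 = 29/4
1 + 1/(29/4) = 1 + 4/29 = 33/29
1 + 1/(33/29) = 1 + 29/33 = 62/33
1 + 1/(62/33) = 1 + 33/62 = 95/62
11 + 1/(95/62) = 11 + 62/95 = 1107/95

1107/95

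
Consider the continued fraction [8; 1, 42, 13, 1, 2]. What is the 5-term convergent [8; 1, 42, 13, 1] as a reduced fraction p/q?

5413/603

Start with 1.
13 + 1/(1/1) = 13 + 1/1 = 14/1
42 + 1/(14/1) = 42 + 1/14 = 589/14
1 + 1/(589/14) = 1 + 14/589 = 603/589
8 + 1/(603/589) = 8 + 589/603 = 5413/603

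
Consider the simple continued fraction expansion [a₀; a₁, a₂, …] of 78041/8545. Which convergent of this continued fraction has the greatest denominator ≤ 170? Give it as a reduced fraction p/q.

a_0 = 9: 9/1  (≤ bound)
a_1 = 7: 64/7  (≤ bound)
a_2 = 1: 73/8  (≤ bound)
a_3 = 1: 137/15  (≤ bound)
a_4 = 10: 1443/158  (≤ bound)
a_5 = 1: 1580/173  (> 170, stop)

1443/158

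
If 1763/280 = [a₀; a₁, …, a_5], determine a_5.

10

Run the Euclidean algorithm, recording each quotient:
1763 = 6·280 + 83, so a_0 = 6
280 = 3·83 + 31, so a_1 = 3
83 = 2·31 + 21, so a_2 = 2
31 = 1·21 + 10, so a_3 = 1
21 = 2·10 + 1, so a_4 = 2
10 = 10·1 + 0, so a_5 = 10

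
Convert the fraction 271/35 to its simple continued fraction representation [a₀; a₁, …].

[7; 1, 2, 1, 8]

Run the Euclidean algorithm, recording each quotient:
271 = 7·35 + 26, so a_0 = 7
35 = 1·26 + 9, so a_1 = 1
26 = 2·9 + 8, so a_2 = 2
9 = 1·8 + 1, so a_3 = 1
8 = 8·1 + 0, so a_4 = 8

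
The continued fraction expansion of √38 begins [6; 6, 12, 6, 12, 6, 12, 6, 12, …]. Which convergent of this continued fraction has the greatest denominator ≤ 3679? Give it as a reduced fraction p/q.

List convergents until the denominator exceeds the bound:
a_0 = 6: 6/1  (≤ bound)
a_1 = 6: 37/6  (≤ bound)
a_2 = 12: 450/73  (≤ bound)
a_3 = 6: 2737/444  (≤ bound)
a_4 = 12: 33294/5401  (> 3679, stop)

2737/444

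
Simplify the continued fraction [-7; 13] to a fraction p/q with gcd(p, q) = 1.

Use the convergent recurrence hₖ = aₖ·hₖ₋₁ + hₖ₋₂ (and likewise for the denominators kₖ):
a_0 = -7: -7/1
a_1 = 13: -90/13

-90/13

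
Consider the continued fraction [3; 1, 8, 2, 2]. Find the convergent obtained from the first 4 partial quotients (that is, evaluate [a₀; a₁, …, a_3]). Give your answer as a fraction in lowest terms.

Build up convergents one term at a time:
a_0 = 3: 3/1
a_1 = 1: 4/1
a_2 = 8: 35/9
a_3 = 2: 74/19

74/19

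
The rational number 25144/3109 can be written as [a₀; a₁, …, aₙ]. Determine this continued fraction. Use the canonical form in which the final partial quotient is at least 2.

Run the Euclidean algorithm, recording each quotient:
⌊25144/3109⌋ = 8, remainder 272
⌊3109/272⌋ = 11, remainder 117
⌊272/117⌋ = 2, remainder 38
⌊117/38⌋ = 3, remainder 3
⌊38/3⌋ = 12, remainder 2
⌊3/2⌋ = 1, remainder 1
⌊2/1⌋ = 2, remainder 0

[8; 11, 2, 3, 12, 1, 2]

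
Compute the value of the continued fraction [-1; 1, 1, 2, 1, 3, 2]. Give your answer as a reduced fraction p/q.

Start with 2.
3 + 1/(2/1) = 3 + 1/2 = 7/2
1 + 1/(7/2) = 1 + 2/7 = 9/7
2 + 1/(9/7) = 2 + 7/9 = 25/9
1 + 1/(25/9) = 1 + 9/25 = 34/25
1 + 1/(34/25) = 1 + 25/34 = 59/34
-1 + 1/(59/34) = -1 + 34/59 = -25/59

-25/59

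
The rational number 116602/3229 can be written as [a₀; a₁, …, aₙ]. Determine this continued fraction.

[36; 9, 51, 7]

116602 ÷ 3229 → quotient 36, remainder 358
3229 ÷ 358 → quotient 9, remainder 7
358 ÷ 7 → quotient 51, remainder 1
7 ÷ 1 → quotient 7, remainder 0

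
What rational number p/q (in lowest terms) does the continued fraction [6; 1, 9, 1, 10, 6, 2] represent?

10929/1582

a_0 = 6: 6/1
a_1 = 1: 7/1
a_2 = 9: 69/10
a_3 = 1: 76/11
a_4 = 10: 829/120
a_5 = 6: 5050/731
a_6 = 2: 10929/1582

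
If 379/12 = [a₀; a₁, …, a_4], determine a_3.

Apply division with remainder until the remainder is 0:
⌊379/12⌋ = 31, remainder 7
⌊12/7⌋ = 1, remainder 5
⌊7/5⌋ = 1, remainder 2
⌊5/2⌋ = 2, remainder 1

2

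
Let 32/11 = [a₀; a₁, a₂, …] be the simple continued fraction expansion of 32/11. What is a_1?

⌊32/11⌋ = 2, remainder 10
⌊11/10⌋ = 1, remainder 1

1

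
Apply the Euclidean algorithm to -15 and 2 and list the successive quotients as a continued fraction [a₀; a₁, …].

[-8; 2]

-15 ÷ 2 → quotient -8, remainder 1
2 ÷ 1 → quotient 2, remainder 0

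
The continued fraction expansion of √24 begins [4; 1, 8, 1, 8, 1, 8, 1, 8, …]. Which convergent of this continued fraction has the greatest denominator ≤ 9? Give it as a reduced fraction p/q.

44/9

List convergents until the denominator exceeds the bound:
a_0 = 4: 4/1  (≤ bound)
a_1 = 1: 5/1  (≤ bound)
a_2 = 8: 44/9  (≤ bound)
a_3 = 1: 49/10  (> 9, stop)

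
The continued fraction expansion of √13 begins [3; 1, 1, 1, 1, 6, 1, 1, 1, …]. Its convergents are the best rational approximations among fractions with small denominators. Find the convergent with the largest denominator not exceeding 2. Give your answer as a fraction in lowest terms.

7/2

List convergents until the denominator exceeds the bound:
a_0 = 3: 3/1  (≤ bound)
a_1 = 1: 4/1  (≤ bound)
a_2 = 1: 7/2  (≤ bound)
a_3 = 1: 11/3  (> 2, stop)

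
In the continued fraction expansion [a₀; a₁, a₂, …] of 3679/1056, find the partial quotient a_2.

Repeatedly divide and take the remainder:
⌊3679/1056⌋ = 3, remainder 511
⌊1056/511⌋ = 2, remainder 34
⌊511/34⌋ = 15, remainder 1

15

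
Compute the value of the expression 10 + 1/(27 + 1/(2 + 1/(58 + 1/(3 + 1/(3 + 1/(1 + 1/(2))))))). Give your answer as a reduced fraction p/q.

1168404/116417

Build up convergents one term at a time:
a_0 = 10: 10/1
a_1 = 27: 271/27
a_2 = 2: 552/55
a_3 = 58: 32287/3217
a_4 = 3: 97413/9706
a_5 = 3: 324526/32335
a_6 = 1: 421939/42041
a_7 = 2: 1168404/116417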